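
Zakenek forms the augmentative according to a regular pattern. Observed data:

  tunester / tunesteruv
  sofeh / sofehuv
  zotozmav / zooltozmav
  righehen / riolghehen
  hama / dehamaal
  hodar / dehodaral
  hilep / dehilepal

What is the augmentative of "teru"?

tunester and hodar both end in -r yet inflect differently (tunesteruv, dehodaral), so the final letter is not what conditions the rule; the first letter is.
"teru" begins with t-. The one such stem in the data (tunester → tunesteruv) adds -uv, so the same rule applies.
So teru → teruuv.

teruuv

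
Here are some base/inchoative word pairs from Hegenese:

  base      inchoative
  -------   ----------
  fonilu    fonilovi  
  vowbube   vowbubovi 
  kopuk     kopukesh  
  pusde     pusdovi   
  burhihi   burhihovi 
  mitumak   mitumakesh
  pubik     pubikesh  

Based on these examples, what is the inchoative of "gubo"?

gubovi

"gubo" ends in a vowel. The stems ending in a vowel (fonilu → fonilovi, vowbube → vowbubovi, burhihi → burhihovi) drop the final letter and add -ovi.
The other pattern: stems ending in a consonant add -esh.
So gubo → gubovi.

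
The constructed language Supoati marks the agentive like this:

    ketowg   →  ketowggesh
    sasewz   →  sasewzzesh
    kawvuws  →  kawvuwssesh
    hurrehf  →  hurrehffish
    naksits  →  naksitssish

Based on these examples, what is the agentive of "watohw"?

kawvuws and naksits both end in -s yet inflect differently (kawvuwssesh, naksitssish), so the final letter is not what conditions the rule; the second-to-last letter is.
"watohw" has second-to-last letter 'h'. The one such stem in the data (hurrehf → hurrehffish) doubles the final consonant and adds -ish (as does naksits), so the same rule applies.
So watohw → watohwwish.

watohwwish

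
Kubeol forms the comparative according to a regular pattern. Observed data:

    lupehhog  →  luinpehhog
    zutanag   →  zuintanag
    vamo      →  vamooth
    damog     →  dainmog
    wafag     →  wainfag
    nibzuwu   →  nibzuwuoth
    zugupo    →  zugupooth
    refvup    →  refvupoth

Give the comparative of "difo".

difooth

lupehhog and zugupo both have last vowel 'o' yet inflect differently (luinpehhog, zugupooth), so the last vowel is not what conditions the rule; the final letter is.
"difo" ends in -o. The stems ending in -o (zugupo → zugupooth, vamo → vamooth) add -oth.
So difo → difooth.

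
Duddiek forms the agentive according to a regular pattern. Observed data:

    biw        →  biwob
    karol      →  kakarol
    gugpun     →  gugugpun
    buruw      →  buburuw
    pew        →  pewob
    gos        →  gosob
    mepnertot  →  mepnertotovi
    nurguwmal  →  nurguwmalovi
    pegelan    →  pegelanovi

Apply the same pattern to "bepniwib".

bepniwibovi

"bepniwib" has 3 vowels. The stems with 3 vowels (nurguwmal → nurguwmalovi, mepnertot → mepnertotovi, pegelan → pegelanovi) add -ovi.
The other patterns: stems with 1 vowel add -ob; stems with 2 vowels repeat the first consonant+vowel as a prefix.
So bepniwib → bepniwibovi.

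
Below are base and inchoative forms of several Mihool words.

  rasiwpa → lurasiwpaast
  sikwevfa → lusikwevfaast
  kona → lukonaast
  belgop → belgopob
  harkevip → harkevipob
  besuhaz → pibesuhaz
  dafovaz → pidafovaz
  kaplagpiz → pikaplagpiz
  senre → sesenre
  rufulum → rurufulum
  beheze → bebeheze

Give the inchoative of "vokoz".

"vokoz" ends in -z. The stems ending in -z (besuhaz → pibesuhaz, dafovaz → pidafovaz, kaplagpiz → pikaplagpiz) add the prefix pi-.
The other patterns: stems ending in -a add lu- … -ast around the stem; stems ending in -p add -ob; stems ending in -e or -m repeat the first consonant+vowel as a prefix.
So vokoz → pivokoz.

pivokoz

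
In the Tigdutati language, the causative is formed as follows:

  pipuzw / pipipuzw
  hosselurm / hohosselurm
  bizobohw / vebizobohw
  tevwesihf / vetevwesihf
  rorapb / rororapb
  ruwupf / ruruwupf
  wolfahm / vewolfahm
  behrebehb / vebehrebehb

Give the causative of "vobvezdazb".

vovobvezdazb

tevwesihf and ruwupf both end in -f yet inflect differently (vetevwesihf, ruruwupf), so the final letter is not what conditions the rule; the second-to-last letter is.
"vobvezdazb" has second-to-last letter 'z'. The one such stem in the data (pipuzw → pipipuzw) repeats the first consonant+vowel as a prefix (as do ruwupf, rorapb), so the same rule applies.
So vobvezdazb → vovobvezdazb.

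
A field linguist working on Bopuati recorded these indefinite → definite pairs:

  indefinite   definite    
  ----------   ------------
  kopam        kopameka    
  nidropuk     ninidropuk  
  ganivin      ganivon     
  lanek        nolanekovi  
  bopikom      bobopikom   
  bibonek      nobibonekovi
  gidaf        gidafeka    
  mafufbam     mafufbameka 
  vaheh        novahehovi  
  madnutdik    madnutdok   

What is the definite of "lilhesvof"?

lililhesvof

lanek and madnutdik both end in -k yet inflect differently (nolanekovi, madnutdok), so the final letter is not what conditions the rule; the last vowel is.
"lilhesvof" has last vowel 'o'. The one such stem in the data (bopikom → bobopikom) repeats the first consonant+vowel as a prefix (as does nidropuk), so the same rule applies.
So lilhesvof → lililhesvof.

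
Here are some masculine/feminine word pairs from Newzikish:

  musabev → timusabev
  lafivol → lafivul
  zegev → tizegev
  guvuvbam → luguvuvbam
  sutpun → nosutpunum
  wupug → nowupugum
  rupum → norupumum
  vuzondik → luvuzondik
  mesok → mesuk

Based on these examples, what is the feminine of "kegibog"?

kegibug

vuzondik and mesok both end in -k yet inflect differently (luvuzondik, mesuk), so the final letter is not what conditions the rule; the last vowel is.
"kegibog" has last vowel 'o'. The stems whose last vowel is 'o' (mesok → mesuk, lafivol → lafivul) change the last vowel to 'u'.
The other patterns: stems whose last vowel is 'a' or 'i' add the prefix lu-; stems whose last vowel is 'e' add the prefix ti-; stems whose last vowel is 'u' add no- … -um around the stem.
So kegibog → kegibug.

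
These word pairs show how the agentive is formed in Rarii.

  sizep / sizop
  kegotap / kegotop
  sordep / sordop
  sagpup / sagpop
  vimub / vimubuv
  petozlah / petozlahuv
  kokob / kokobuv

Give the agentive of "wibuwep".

"wibuwep" ends in -p. The stems ending in -p (sizep → sizop, kegotap → kegotop, sordep → sordop) change the last vowel to 'o'.
So wibuwep → wibuwop.

wibuwop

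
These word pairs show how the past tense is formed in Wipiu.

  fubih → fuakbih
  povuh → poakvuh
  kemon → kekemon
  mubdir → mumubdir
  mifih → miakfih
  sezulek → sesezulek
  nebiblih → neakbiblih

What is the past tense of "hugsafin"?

mifih and mubdir both have last vowel 'i' yet inflect differently (miakfih, mumubdir), so the last vowel is not what conditions the rule; the final letter is.
"hugsafin" ends in -n. The one such stem in the data (kemon → kekemon) repeats the first consonant+vowel as a prefix (as do sezulek, mubdir), so the same rule applies.
The other pattern: stems ending in -h insert -ak- after the first vowel.
So hugsafin → huhugsafin.

huhugsafin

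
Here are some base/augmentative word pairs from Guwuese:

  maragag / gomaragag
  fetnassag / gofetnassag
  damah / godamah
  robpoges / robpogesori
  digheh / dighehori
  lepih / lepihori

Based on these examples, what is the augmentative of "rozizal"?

damah and digheh both end in -h yet inflect differently (godamah, dighehori), so the final letter is not what conditions the rule; the last vowel is.
"rozizal" has last vowel 'a'. The stems whose last vowel is 'a' (maragag → gomaragag, fetnassag → gofetnassag, damah → godamah) add the prefix go-.
The other pattern: stems whose last vowel is 'e' or 'i' add -ori.
So rozizal → gorozizal.

gorozizal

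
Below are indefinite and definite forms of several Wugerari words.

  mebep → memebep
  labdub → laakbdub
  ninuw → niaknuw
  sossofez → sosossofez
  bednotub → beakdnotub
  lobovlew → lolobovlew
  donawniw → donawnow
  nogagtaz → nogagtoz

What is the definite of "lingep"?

lilingep

ninuw and donawniw both end in -w yet inflect differently (niaknuw, donawnow), so the final letter is not what conditions the rule; the last vowel is.
"lingep" has last vowel 'e'. The stems whose last vowel is 'e' (mebep → memebep, lobovlew → lolobovlew, sossofez → sosossofez) repeat the first consonant+vowel as a prefix.
So lingep → lilingep.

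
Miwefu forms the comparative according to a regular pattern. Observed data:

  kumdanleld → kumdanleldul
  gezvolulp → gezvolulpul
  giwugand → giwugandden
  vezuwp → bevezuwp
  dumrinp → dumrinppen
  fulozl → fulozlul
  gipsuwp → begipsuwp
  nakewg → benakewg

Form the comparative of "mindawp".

bemindawp

dumrinp and gipsuwp both end in -p yet inflect differently (dumrinppen, begipsuwp), so the final letter is not what conditions the rule; the second-to-last letter is.
"mindawp" has second-to-last letter 'w'. The stems whose second-to-last letter is 'w' (gipsuwp → begipsuwp, nakewg → benakewg, vezuwp → bevezuwp) add the prefix be-.
The other patterns: stems whose second-to-last letter is 'n' double the final consonant and add -en; stems whose second-to-last letter is 'l' or 'z' add -ul.
So mindawp → bemindawp.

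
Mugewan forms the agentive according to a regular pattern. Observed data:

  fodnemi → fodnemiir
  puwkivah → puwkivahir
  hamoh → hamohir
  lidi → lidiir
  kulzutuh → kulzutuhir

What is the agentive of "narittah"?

Every pair shown (fodnemi → fodnemiir, puwkivah → puwkivahir, hamoh → hamohir, …) follows the same rule: add -ir.
So narittah → narittahir.

narittahir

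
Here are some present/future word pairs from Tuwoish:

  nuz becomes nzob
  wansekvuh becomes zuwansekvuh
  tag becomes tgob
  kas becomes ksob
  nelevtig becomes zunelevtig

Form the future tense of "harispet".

zuharispet

nelevtig and tag both end in -g yet inflect differently (zunelevtig, tgob), so the final letter is not what conditions the rule; the number of vowels is.
"harispet" has 3 vowels. The stems with 3 vowels (nelevtig → zunelevtig, wansekvuh → zuwansekvuh) add the prefix zu-.
The other pattern: stems with 1 vowel delete the last vowel and add -ob.
So harispet → zuharispet.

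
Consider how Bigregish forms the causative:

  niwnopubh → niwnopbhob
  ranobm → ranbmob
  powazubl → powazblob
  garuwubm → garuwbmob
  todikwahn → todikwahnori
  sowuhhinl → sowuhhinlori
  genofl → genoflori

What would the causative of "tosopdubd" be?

tosopdbdob

powazubl and sowuhhinl both end in -l yet inflect differently (powazblob, sowuhhinlori), so the final letter is not what conditions the rule; the second-to-last letter is.
"tosopdubd" has second-to-last letter 'b'. The stems whose second-to-last letter is 'b' (niwnopubh → niwnopbhob, ranobm → ranbmob, powazubl → powazblob) delete the last vowel and add -ob.
The other pattern: stems whose second-to-last letter is 'f', 'h' or 'n' add -ori.
So tosopdubd → tosopdbdob.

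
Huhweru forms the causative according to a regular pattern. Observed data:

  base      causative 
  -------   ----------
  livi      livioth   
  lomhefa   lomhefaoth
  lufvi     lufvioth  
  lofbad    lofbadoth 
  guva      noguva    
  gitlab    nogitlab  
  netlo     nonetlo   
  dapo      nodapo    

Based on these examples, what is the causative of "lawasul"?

"lawasul" begins with l-. The stems beginning with l- (livi → livioth, lomhefa → lomhefaoth, lufvi → lufvioth) add -oth.
The other pattern: stems beginning with d-, g- or n- add the prefix no-.
So lawasul → lawasuloth.

lawasuloth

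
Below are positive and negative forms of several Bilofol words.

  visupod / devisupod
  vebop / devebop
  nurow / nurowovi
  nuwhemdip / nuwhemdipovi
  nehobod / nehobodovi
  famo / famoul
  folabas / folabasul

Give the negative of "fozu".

fozuul

vebop and nuwhemdip both end in -p yet inflect differently (devebop, nuwhemdipovi), so the final letter is not what conditions the rule; the first letter is.
"fozu" begins with f-. The stems beginning with f- (famo → famoul, folabas → folabasul) add -ul.
So fozu → fozuul.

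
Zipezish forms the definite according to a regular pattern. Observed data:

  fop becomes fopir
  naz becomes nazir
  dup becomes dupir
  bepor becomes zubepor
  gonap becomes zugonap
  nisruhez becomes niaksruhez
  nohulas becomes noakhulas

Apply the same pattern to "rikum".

fop and gonap both end in -p yet inflect differently (fopir, zugonap), so the final letter is not what conditions the rule; the number of vowels is.
"rikum" has 2 vowels. The stems with 2 vowels (bepor → zubepor, gonap → zugonap) add the prefix zu-.
The other patterns: stems with 1 vowel add -ir; stems with 3 vowels insert -ak- after the first vowel.
So rikum → zurikum.

zurikum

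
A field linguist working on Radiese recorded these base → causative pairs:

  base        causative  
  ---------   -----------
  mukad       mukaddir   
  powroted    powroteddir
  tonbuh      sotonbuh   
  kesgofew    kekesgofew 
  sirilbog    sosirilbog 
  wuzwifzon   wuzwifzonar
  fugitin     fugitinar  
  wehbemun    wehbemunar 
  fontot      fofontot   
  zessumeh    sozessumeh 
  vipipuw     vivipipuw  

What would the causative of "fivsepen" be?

zessumeh and powroted both have last vowel 'e' yet inflect differently (sozessumeh, powroteddir), so the last vowel is not what conditions the rule; the final letter is.
"fivsepen" ends in -n. The stems ending in -n (wuzwifzon → wuzwifzonar, wehbemun → wehbemunar, fugitin → fugitinar) add -ar.
The other patterns: stems ending in -g or -h add the prefix so-; stems ending in -d double the final consonant and add -ir; stems ending in -t or -w repeat the first consonant+vowel as a prefix.
So fivsepen → fivsepenar.

fivsepenar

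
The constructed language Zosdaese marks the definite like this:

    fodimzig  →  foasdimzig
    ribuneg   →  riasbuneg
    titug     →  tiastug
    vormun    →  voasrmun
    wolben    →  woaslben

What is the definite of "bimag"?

Every pair shown (fodimzig → foasdimzig, ribuneg → riasbuneg, titug → tiastug, …) follows the same rule: insert -as- after the first vowel.
So bimag → biasmag.

biasmag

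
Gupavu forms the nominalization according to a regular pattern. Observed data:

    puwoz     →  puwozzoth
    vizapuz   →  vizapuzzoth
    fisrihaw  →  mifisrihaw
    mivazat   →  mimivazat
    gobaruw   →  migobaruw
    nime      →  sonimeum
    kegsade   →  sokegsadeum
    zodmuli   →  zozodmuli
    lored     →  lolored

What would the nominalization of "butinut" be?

vizapuz and gobaruw both have last vowel 'u' yet inflect differently (vizapuzzoth, migobaruw), so the last vowel is not what conditions the rule; the final letter is.
"butinut" ends in -t. The one such stem in the data (mivazat → mimivazat) adds the prefix mi-, so the same rule applies.
The other patterns: stems ending in -z double the final consonant and add -oth; stems ending in -e add so- … -um around the stem; stems ending in -d or -i repeat the first consonant+vowel as a prefix.
So butinut → mibutinut.

mibutinut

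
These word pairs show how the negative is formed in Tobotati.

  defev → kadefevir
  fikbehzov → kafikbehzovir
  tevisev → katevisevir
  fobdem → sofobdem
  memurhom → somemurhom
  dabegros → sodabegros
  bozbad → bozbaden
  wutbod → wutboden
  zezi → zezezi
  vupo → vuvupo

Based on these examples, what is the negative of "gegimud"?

gegimuden

defev and fobdem both have last vowel 'e' yet inflect differently (kadefevir, sofobdem), so the last vowel is not what conditions the rule; the final letter is.
"gegimud" ends in -d. The stems ending in -d (bozbad → bozbaden, wutbod → wutboden) add -en.
So gegimud → gegimuden.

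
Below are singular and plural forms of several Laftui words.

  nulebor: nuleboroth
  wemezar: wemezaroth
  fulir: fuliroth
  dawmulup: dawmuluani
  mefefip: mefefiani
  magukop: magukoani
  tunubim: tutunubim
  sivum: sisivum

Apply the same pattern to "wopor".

fulir and mefefip both have last vowel 'i' yet inflect differently (fuliroth, mefefiani), so the last vowel is not what conditions the rule; the final letter is.
"wopor" ends in -r. The stems ending in -r (nulebor → nuleboroth, wemezar → wemezaroth, fulir → fuliroth) add -oth.
So wopor → woporoth.

woporoth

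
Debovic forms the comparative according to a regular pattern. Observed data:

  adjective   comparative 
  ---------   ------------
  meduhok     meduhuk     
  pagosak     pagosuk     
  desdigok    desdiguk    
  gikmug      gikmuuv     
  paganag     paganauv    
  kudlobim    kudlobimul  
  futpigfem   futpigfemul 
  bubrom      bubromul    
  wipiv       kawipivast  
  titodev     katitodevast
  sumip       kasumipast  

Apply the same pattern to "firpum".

pagosak and paganag both have last vowel 'a' yet inflect differently (pagosuk, paganauv), so the last vowel is not what conditions the rule; the final letter is.
"firpum" ends in -m. The stems ending in -m (kudlobim → kudlobimul, futpigfem → futpigfemul, bubrom → bubromul) add -ul.
The other patterns: stems ending in -k change the last vowel to 'u'; stems ending in -g drop the final letter and add -uv; stems ending in -p or -v add ka- … -ast around the stem.
So firpum → firpumul.

firpumul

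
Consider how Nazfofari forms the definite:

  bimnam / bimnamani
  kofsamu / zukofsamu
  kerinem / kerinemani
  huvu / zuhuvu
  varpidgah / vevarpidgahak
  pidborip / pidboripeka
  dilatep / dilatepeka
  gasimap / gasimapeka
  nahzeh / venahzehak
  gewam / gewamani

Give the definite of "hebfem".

hebfemani

dilatep and kerinem both have last vowel 'e' yet inflect differently (dilatepeka, kerinemani), so the last vowel is not what conditions the rule; the final letter is.
"hebfem" ends in -m. The stems ending in -m (kerinem → kerinemani, bimnam → bimnamani, gewam → gewamani) add -ani.
The other patterns: stems ending in -p add -eka; stems ending in -u add the prefix zu-; stems ending in -h add ve- … -ak around the stem.
So hebfem → hebfemani.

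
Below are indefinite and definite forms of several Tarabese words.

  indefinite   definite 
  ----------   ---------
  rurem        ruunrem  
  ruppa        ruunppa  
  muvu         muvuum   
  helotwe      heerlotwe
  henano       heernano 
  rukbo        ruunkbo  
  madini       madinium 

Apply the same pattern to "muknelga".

henano and rukbo both end in -o yet inflect differently (heernano, ruunkbo), so the final letter is not what conditions the rule; the first letter is.
"muknelga" begins with m-. The stems beginning with m- (muvu → muvuum, madini → madinium) add -um.
The other patterns: stems beginning with h- insert -er- after the first vowel; stems beginning with r- insert -un- after the first vowel.
So muknelga → muknelgaum.

muknelgaum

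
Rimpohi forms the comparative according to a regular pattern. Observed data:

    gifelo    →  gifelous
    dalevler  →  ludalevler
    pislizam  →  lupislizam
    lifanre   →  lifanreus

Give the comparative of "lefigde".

lefigdeus

lifanre and dalevler both have last vowel 'e' yet inflect differently (lifanreus, ludalevler), so the last vowel is not what conditions the rule; whether the stem ends in a vowel or a consonant is.
"lefigde" ends in a vowel. The stems ending in a vowel (gifelo → gifelous, lifanre → lifanreus) add -us.
The other pattern: stems ending in a consonant add the prefix lu-.
So lefigde → lefigdeus.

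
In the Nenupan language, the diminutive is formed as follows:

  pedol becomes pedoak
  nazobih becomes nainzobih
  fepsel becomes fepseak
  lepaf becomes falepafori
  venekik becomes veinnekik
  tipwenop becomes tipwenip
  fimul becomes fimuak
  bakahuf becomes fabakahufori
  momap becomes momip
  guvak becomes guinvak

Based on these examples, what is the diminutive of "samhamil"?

guvak and lepaf both have last vowel 'a' yet inflect differently (guinvak, falepafori), so the last vowel is not what conditions the rule; the final letter is.
"samhamil" ends in -l. The stems ending in -l (pedol → pedoak, fimul → fimuak, fepsel → fepseak) drop the final letter and add -ak.
So samhamil → samhamiak.

samhamiak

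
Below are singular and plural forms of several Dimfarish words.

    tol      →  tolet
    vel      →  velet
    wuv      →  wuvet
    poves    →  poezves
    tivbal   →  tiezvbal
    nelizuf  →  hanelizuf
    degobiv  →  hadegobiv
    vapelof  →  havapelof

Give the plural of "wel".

tol and tivbal both end in -l yet inflect differently (tolet, tiezvbal), so the final letter is not what conditions the rule; the number of vowels is.
"wel" has 1 vowel. The stems with 1 vowel (tol → tolet, vel → velet, wuv → wuvet) add -et.
So wel → welet.

welet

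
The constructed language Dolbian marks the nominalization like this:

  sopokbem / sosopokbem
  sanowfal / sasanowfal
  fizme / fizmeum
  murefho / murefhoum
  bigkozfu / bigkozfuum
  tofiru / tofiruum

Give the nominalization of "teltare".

teltareum

"teltare" ends in a vowel. The stems ending in a vowel (fizme → fizmeum, bigkozfu → bigkozfuum, murefho → murefhoum) add -um.
So teltare → teltareum.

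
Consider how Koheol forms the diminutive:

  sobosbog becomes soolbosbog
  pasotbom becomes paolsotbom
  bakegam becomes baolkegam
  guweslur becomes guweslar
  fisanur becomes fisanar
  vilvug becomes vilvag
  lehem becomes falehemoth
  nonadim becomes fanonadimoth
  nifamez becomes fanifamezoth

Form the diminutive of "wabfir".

fawabfiroth

sobosbog and vilvug both end in -g yet inflect differently (soolbosbog, vilvag), so the final letter is not what conditions the rule; the last vowel is.
"wabfir" has last vowel 'i'. The one such stem in the data (nonadim → fanonadimoth) adds fa- … -oth around the stem, so the same rule applies.
So wabfir → fawabfiroth.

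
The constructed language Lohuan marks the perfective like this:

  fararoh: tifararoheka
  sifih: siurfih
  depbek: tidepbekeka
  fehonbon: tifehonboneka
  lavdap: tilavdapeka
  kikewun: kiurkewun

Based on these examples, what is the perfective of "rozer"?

kikewun and fehonbon both end in -n yet inflect differently (kiurkewun, tifehonboneka), so the final letter is not what conditions the rule; the last vowel is.
"rozer" has last vowel 'e'. The one such stem in the data (depbek → tidepbekeka) adds ti- … -eka around the stem, so the same rule applies.
So rozer → tirozereka.

tirozereka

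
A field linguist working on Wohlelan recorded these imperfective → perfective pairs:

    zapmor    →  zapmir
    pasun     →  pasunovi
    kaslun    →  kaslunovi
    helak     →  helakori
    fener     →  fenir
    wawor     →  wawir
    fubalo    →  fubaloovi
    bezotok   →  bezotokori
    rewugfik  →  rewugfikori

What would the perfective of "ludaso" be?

ludasoovi

bezotok and zapmor both have last vowel 'o' yet inflect differently (bezotokori, zapmir), so the last vowel is not what conditions the rule; the final letter is.
"ludaso" ends in -o. The one such stem in the data (fubalo → fubaloovi) adds -ovi, so the same rule applies.
The other patterns: stems ending in -k add -ori; stems ending in -r change the last vowel to 'i'.
So ludaso → ludasoovi.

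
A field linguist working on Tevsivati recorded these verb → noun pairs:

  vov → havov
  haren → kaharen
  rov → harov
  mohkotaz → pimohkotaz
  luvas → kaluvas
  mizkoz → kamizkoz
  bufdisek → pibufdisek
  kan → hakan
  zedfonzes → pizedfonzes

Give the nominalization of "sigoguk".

pisigoguk

"sigoguk" has 3 vowels. The stems with 3 vowels (bufdisek → pibufdisek, zedfonzes → pizedfonzes, mohkotaz → pimohkotaz) add the prefix pi-.
So sigoguk → pisigoguk.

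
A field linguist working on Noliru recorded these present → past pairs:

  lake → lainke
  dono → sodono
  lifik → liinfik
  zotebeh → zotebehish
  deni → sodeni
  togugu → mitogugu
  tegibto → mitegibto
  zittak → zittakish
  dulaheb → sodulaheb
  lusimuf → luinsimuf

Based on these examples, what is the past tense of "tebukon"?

"tebukon" begins with t-. The stems beginning with t- (tegibto → mitegibto, togugu → mitogugu) add the prefix mi-.
The other patterns: stems beginning with l- insert -in- after the first vowel; stems beginning with z- add -ish; stems beginning with d- add the prefix so-.
So tebukon → mitebukon.

mitebukon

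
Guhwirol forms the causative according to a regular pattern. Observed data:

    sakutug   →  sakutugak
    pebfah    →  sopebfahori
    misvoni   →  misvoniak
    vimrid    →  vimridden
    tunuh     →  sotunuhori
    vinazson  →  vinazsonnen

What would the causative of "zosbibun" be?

zosbibunnen

tunuh and sakutug both have last vowel 'u' yet inflect differently (sotunuhori, sakutugak), so the last vowel is not what conditions the rule; the final letter is.
"zosbibun" ends in -n. The one such stem in the data (vinazson → vinazsonnen) doubles the final consonant and adds -en (as does vimrid), so the same rule applies.
So zosbibun → zosbibunnen.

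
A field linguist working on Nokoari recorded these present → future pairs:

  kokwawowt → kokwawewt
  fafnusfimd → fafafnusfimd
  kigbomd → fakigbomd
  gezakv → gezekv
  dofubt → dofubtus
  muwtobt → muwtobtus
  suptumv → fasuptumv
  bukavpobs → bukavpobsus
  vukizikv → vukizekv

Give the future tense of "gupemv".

"gupemv" has second-to-last letter 'm'. The stems whose second-to-last letter is 'm' (kigbomd → fakigbomd, suptumv → fasuptumv, fafnusfimd → fafafnusfimd) add the prefix fa-.
The other patterns: stems whose second-to-last letter is 'b' add -us; stems whose second-to-last letter is 'k' or 'w' change the last vowel to 'e'.
So gupemv → fagupemv.

fagupemv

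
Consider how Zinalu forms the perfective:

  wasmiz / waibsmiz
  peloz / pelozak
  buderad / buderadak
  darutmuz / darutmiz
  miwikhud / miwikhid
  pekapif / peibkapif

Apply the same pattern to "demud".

wasmiz and darutmuz both end in -z yet inflect differently (waibsmiz, darutmiz), so the final letter is not what conditions the rule; the last vowel is.
"demud" has last vowel 'u'. The stems whose last vowel is 'u' (miwikhud → miwikhid, darutmuz → darutmiz) change the last vowel to 'i'.
So demud → demid.

demid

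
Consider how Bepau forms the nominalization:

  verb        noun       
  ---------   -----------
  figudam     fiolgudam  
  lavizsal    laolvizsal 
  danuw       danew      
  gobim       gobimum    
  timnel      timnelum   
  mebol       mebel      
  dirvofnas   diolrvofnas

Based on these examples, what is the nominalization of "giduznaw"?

timnel and lavizsal both end in -l yet inflect differently (timnelum, laolvizsal), so the final letter is not what conditions the rule; the last vowel is.
"giduznaw" has last vowel 'a'. The stems whose last vowel is 'a' (lavizsal → laolvizsal, dirvofnas → diolrvofnas, figudam → fiolgudam) insert -ol- after the first vowel.
The other patterns: stems whose last vowel is 'e' or 'i' add -um; stems whose last vowel is 'o' or 'u' change the last vowel to 'e'.
So giduznaw → giolduznaw.

giolduznaw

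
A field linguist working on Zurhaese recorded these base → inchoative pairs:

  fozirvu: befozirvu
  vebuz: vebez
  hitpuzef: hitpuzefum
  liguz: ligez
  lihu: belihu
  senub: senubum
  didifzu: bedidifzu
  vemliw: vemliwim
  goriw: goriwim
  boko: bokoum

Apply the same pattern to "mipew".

mipewim

didifzu and liguz both have last vowel 'u' yet inflect differently (bedidifzu, ligez), so the last vowel is not what conditions the rule; the final letter is.
"mipew" ends in -w. The stems ending in -w (vemliw → vemliwim, goriw → goriwim) add -im.
So mipew → mipewim.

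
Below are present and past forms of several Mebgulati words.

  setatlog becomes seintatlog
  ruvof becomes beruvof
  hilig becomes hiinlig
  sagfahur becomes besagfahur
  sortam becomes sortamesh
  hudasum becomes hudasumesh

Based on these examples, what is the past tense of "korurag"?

setatlog and ruvof both have last vowel 'o' yet inflect differently (seintatlog, beruvof), so the last vowel is not what conditions the rule; the final letter is.
"korurag" ends in -g. The stems ending in -g (setatlog → seintatlog, hilig → hiinlig) insert -in- after the first vowel.
So korurag → koinrurag.

koinrurag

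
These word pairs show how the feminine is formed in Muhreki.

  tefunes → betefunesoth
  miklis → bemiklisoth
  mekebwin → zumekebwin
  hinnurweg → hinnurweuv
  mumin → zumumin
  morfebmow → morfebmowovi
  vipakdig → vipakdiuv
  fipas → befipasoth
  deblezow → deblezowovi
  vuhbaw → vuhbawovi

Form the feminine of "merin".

miklis and mekebwin both have last vowel 'i' yet inflect differently (bemiklisoth, zumekebwin), so the last vowel is not what conditions the rule; the final letter is.
"merin" ends in -n. The stems ending in -n (mekebwin → zumekebwin, mumin → zumumin) add the prefix zu-.
The other patterns: stems ending in -s add be- … -oth around the stem; stems ending in -g drop the final letter and add -uv; stems ending in -w add -ovi.
So merin → zumerin.

zumerin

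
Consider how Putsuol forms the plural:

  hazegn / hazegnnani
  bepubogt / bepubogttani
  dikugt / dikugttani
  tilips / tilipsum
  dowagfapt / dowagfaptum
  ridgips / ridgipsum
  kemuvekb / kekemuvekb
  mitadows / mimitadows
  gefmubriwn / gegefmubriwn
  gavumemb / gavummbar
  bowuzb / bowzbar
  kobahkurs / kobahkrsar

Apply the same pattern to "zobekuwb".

"zobekuwb" has second-to-last letter 'w'. The stems whose second-to-last letter is 'w' (mitadows → mimitadows, gefmubriwn → gegefmubriwn) repeat the first consonant+vowel as a prefix.
So zobekuwb → zozobekuwb.

zozobekuwb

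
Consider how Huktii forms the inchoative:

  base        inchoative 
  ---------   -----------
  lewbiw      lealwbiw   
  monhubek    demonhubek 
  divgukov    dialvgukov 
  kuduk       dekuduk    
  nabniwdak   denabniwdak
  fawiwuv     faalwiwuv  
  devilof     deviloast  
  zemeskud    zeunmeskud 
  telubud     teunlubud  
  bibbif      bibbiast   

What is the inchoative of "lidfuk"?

"lidfuk" ends in -k. The stems ending in -k (kuduk → dekuduk, nabniwdak → denabniwdak, monhubek → demonhubek) add the prefix de-.
The other patterns: stems ending in -d insert -un- after the first vowel; stems ending in -f drop the final letter and add -ast; stems ending in -v or -w insert -al- after the first vowel.
So lidfuk → delidfuk.

delidfuk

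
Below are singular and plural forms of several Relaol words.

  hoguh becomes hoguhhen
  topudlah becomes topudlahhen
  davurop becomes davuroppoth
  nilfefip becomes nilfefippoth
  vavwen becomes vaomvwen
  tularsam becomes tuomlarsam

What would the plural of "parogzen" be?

paomrogzen

topudlah and tularsam both have last vowel 'a' yet inflect differently (topudlahhen, tuomlarsam), so the last vowel is not what conditions the rule; the final letter is.
"parogzen" ends in -n. The one such stem in the data (vavwen → vaomvwen) inserts -om- after the first vowel (as does tularsam), so the same rule applies.
The other patterns: stems ending in -h double the final consonant and add -en; stems ending in -p double the final consonant and add -oth.
So parogzen → paomrogzen.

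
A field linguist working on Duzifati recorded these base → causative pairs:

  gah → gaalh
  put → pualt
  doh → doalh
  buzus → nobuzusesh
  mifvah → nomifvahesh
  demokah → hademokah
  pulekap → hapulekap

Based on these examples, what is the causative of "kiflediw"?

hakiflediw

gah and mifvah both end in -h yet inflect differently (gaalh, nomifvahesh), so the final letter is not what conditions the rule; the number of vowels is.
"kiflediw" has 3 vowels. The stems with 3 vowels (demokah → hademokah, pulekap → hapulekap) add the prefix ha-.
So kiflediw → hakiflediw.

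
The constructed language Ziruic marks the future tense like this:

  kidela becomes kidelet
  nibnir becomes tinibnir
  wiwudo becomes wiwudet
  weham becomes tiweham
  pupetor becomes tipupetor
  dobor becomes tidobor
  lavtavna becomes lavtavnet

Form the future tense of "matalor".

lavtavna and weham both have last vowel 'a' yet inflect differently (lavtavnet, tiweham), so the last vowel is not what conditions the rule; whether the stem ends in a vowel or a consonant is.
"matalor" ends in a consonant. The stems ending in a consonant (nibnir → tinibnir, weham → tiweham, pupetor → tipupetor) add the prefix ti-.
So matalor → timatalor.

timatalor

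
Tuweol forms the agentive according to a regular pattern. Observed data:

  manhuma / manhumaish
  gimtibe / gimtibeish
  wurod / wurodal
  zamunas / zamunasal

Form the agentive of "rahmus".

zamunas and manhuma both have last vowel 'a' yet inflect differently (zamunasal, manhumaish), so the last vowel is not what conditions the rule; whether the stem ends in a vowel or a consonant is.
"rahmus" ends in a consonant. The stems ending in a consonant (zamunas → zamunasal, wurod → wurodal) add -al.
So rahmus → rahmusal.

rahmusal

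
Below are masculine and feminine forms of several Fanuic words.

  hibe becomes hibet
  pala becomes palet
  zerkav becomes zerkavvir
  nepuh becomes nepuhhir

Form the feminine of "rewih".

rewihhir

pala and zerkav both have last vowel 'a' yet inflect differently (palet, zerkavvir), so the last vowel is not what conditions the rule; whether the stem ends in a vowel or a consonant is.
"rewih" ends in a consonant. The stems ending in a consonant (zerkav → zerkavvir, nepuh → nepuhhir) double the final consonant and add -ir.
The other pattern: stems ending in a vowel drop the final letter and add -et.
So rewih → rewihhir.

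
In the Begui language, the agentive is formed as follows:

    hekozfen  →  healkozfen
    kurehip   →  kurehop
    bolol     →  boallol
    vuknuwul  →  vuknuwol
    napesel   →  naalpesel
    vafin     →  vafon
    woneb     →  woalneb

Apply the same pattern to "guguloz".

vafin and hekozfen both end in -n yet inflect differently (vafon, healkozfen), so the final letter is not what conditions the rule; the last vowel is.
"guguloz" has last vowel 'o'. The one such stem in the data (bolol → boallol) inserts -al- after the first vowel (as do hekozfen, napesel), so the same rule applies.
The other pattern: stems whose last vowel is 'i' or 'u' change the last vowel to 'o'.
So guguloz → gualguloz.

gualguloz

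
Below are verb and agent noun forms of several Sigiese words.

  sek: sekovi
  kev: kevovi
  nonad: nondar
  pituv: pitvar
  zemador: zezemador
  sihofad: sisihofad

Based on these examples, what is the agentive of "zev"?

zevovi

"zev" has 1 vowel. The stems with 1 vowel (sek → sekovi, kev → kevovi) add -ovi.
So zev → zevovi.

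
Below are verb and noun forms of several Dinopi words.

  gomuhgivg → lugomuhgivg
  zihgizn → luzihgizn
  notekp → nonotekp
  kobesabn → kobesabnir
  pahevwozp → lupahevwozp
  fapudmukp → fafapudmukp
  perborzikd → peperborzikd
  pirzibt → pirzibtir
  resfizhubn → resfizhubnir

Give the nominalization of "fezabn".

fezabnir

kobesabn and zihgizn both end in -n yet inflect differently (kobesabnir, luzihgizn), so the final letter is not what conditions the rule; the second-to-last letter is.
"fezabn" has second-to-last letter 'b'. The stems whose second-to-last letter is 'b' (pirzibt → pirzibtir, kobesabn → kobesabnir, resfizhubn → resfizhubnir) add -ir.
The other patterns: stems whose second-to-last letter is 'k' repeat the first consonant+vowel as a prefix; stems whose second-to-last letter is 'v' or 'z' add the prefix lu-.
So fezabn → fezabnir.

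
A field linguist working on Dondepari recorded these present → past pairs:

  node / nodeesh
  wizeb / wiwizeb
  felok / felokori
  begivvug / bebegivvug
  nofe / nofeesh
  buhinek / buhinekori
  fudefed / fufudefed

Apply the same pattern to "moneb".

"moneb" ends in -b. The one such stem in the data (wizeb → wiwizeb) repeats the first consonant+vowel as a prefix (as do fudefed, begivvug), so the same rule applies.
So moneb → momoneb.

momoneb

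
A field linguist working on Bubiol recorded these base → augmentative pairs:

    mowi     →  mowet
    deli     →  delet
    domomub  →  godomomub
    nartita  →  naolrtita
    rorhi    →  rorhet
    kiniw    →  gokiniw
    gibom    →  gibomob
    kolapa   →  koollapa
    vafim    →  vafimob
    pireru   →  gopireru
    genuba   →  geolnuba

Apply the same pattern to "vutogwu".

govutogwu

"vutogwu" ends in -u. The one such stem in the data (pireru → gopireru) adds the prefix go-, so the same rule applies.
So vutogwu → govutogwu.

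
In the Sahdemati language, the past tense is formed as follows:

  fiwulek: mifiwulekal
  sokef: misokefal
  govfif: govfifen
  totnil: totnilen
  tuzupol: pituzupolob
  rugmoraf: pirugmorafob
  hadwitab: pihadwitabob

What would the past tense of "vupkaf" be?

pivupkafob

sokef and govfif both end in -f yet inflect differently (misokefal, govfifen), so the final letter is not what conditions the rule; the last vowel is.
"vupkaf" has last vowel 'a'. The stems whose last vowel is 'a' (rugmoraf → pirugmorafob, hadwitab → pihadwitabob) add pi- … -ob around the stem.
So vupkaf → pivupkafob.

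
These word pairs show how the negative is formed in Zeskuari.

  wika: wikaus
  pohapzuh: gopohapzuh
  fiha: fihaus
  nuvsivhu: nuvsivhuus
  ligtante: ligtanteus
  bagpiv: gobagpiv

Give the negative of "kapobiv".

gokapobiv

nuvsivhu and pohapzuh both have last vowel 'u' yet inflect differently (nuvsivhuus, gopohapzuh), so the last vowel is not what conditions the rule; whether the stem ends in a vowel or a consonant is.
"kapobiv" ends in a consonant. The stems ending in a consonant (pohapzuh → gopohapzuh, bagpiv → gobagpiv) add the prefix go-.
The other pattern: stems ending in a vowel add -us.
So kapobiv → gokapobiv.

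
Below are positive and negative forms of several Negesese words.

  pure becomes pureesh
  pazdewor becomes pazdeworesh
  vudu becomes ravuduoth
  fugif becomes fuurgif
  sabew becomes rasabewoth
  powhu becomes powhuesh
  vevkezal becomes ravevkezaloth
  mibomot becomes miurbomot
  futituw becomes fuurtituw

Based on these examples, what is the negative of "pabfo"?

futituw and sabew both end in -w yet inflect differently (fuurtituw, rasabewoth), so the final letter is not what conditions the rule; the first letter is.
"pabfo" begins with p-. The stems beginning with p- (powhu → powhuesh, pazdewor → pazdeworesh, pure → pureesh) add -esh.
So pabfo → pabfoesh.

pabfoesh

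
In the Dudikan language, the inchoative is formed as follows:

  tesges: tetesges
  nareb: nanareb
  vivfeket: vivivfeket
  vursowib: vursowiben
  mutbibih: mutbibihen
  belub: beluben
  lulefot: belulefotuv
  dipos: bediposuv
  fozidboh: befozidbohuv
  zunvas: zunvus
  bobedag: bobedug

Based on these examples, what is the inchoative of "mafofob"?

nareb and vursowib both end in -b yet inflect differently (nanareb, vursowiben), so the final letter is not what conditions the rule; the last vowel is.
"mafofob" has last vowel 'o'. The stems whose last vowel is 'o' (lulefot → belulefotuv, dipos → bediposuv, fozidboh → befozidbohuv) add be- … -uv around the stem.
So mafofob → bemafofobuv.

bemafofobuv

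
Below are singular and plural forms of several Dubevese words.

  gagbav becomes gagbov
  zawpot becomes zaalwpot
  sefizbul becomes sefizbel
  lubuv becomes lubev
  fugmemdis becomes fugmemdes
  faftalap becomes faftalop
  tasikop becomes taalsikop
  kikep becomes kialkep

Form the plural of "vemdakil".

vemdakel

"vemdakil" has last vowel 'i'. The one such stem in the data (fugmemdis → fugmemdes) changes the last vowel to 'e' (as do lubuv, sefizbul), so the same rule applies.
So vemdakil → vemdakel.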